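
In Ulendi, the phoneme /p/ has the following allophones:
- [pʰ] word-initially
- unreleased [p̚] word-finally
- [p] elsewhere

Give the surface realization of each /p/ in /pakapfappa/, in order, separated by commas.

Occurrence 1 (position 1): word-initially → [pʰ].
Occurrence 2 (position 5): no conditioning environment matches → elsewhere allophone [p].
Occurrence 3 (position 8): no conditioning environment matches → elsewhere allophone [p].
Occurrence 4 (position 9): no conditioning environment matches → elsewhere allophone [p].

[pʰ], [p], [p], [p]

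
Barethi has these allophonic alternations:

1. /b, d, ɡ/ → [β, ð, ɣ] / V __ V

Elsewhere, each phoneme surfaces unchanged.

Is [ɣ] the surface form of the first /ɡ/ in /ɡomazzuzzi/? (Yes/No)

No

/ɡ/ — word-initial; rule 1 does not apply here → [ɡ].
The actual realization is [ɡ], not [ɣ].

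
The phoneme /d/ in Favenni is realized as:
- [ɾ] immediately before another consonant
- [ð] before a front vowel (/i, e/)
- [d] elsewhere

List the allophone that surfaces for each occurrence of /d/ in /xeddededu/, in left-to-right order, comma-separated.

Occurrence 1 (position 3): immediately before another consonant → [ɾ].
Occurrence 2 (position 4): before a front vowel (/i, e/) → [ð].
Occurrence 3 (position 6): before a front vowel (/i, e/) → [ð].
Occurrence 4 (position 8): no conditioning environment matches → elsewhere allophone [d].

[ɾ], [ð], [ð], [d]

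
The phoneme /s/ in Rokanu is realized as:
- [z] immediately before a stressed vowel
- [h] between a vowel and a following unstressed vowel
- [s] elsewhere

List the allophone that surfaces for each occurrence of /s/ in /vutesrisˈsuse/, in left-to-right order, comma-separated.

[s], [s], [z], [h]

Occurrence 1 (position 5): no conditioning environment matches → elsewhere allophone [s].
Occurrence 2 (position 8): no conditioning environment matches → elsewhere allophone [s].
Occurrence 3 (position 9): immediately before a stressed vowel → [z].
Occurrence 4 (position 11): between a vowel and a following unstressed vowel → [h].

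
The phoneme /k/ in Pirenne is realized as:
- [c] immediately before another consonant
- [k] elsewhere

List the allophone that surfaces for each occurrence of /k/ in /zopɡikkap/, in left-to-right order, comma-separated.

Occurrence 1 (position 6): immediately before another consonant → [c].
Occurrence 2 (position 7): no conditioning environment matches → elsewhere allophone [k].

[c], [k]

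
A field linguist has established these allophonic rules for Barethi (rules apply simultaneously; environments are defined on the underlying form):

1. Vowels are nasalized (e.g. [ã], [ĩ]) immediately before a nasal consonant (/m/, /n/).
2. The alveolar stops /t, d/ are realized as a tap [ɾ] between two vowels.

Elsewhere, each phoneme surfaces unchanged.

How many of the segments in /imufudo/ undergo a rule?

Segments that undergo a rule: /i/ → [ĩ] (rule 1); /d/ → [ɾ] (rule 2).
All other segments surface unchanged.

2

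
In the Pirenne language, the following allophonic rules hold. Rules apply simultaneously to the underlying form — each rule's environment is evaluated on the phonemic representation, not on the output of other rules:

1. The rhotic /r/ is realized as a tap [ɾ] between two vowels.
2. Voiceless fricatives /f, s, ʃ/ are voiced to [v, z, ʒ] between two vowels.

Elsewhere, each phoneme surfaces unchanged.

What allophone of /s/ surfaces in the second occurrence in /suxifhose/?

[z]

Rule 2 applies to /s/ (between /o/ and /e/: between two vowels) → [z].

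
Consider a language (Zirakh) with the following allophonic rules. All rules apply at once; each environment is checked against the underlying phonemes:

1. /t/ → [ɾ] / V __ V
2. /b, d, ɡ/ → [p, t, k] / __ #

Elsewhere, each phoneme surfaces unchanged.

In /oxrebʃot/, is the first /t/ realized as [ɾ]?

No

/t/ (word-final) fails the environment for rule 1, so it stays [t].
The actual realization is [t], not [ɾ].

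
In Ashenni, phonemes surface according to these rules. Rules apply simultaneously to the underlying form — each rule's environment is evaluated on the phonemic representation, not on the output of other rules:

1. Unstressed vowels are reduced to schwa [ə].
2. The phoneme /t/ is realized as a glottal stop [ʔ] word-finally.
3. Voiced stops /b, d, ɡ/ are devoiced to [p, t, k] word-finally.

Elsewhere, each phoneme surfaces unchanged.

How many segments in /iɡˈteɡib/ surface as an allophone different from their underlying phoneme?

Segments that undergo a rule: /i/ → [ə] (rule 1); /i/ → [ə] (rule 1); /b/ → [p] (rule 3).
All other segments surface unchanged.

3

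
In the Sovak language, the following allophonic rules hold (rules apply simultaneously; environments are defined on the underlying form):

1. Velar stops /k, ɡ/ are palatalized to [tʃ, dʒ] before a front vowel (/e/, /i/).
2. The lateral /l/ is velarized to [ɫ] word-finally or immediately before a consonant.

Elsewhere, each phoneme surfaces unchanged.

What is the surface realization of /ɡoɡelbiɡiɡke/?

/ɡ/ (word-initial): rule 1 targets it, but not before a front vowel → unchanged [ɡ].
/o/ stays [o].
/ɡ/ (between /o/ and /e/): before a front vowel, so rule 1 applies → [dʒ].
/e/ (between /ɡ/ and /l/) is unaffected → [e].
/l/ (between /e/ and /b/) occurs word-finally or immediately before a consonant → [ɫ] by rule 2.
/b/ stays [b].
/i/ stays [i].
Rule 1 applies to /ɡ/ (between /i/ and /i/: before a front vowel) → [dʒ].
/i/ (between /ɡ/ and /ɡ/) is unaffected → [i].
/ɡ/ (between /i/ and /k/) fails the environment for rule 1, so it stays [ɡ].
/k/ meets the environment for rule 1 (before a front vowel) → [tʃ].
/e/ (word-final) is unaffected → [e].

[ɡodʒeɫbidʒiɡtʃe]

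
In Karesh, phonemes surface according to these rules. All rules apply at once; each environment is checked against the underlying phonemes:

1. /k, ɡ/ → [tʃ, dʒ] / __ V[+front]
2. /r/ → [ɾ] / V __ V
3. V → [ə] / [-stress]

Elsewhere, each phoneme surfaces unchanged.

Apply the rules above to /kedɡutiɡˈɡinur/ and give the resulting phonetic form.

[tʃədɡətəɡˈdʒinər]

/k/ meets the environment for rule 1 (before a front vowel) → [tʃ].
Rule 3 applies to /e/ (between /k/ and /d/: in an unstressed syllable) → [ə].
/ɡ/ (between /d/ and /u/): rule 1 targets it, but not before a front vowel → unchanged [ɡ].
/u/ (between /ɡ/ and /t/): in an unstressed syllable, so rule 3 applies → [ə].
/i/ — between /t/ and /ɡ/, in an unstressed syllable — surfaces as [ə] (rule 3).
/ɡ/ (between /i/ and /ɡ/) is in the target of rule 1 but the environment (before a front vowel) is not met → [ɡ].
/ɡ/ (between /ɡ/ and /i/) occurs before a front vowel → [dʒ] by rule 1.
/i/ (between /ɡ/ and /n/) is in the target of rule 3 but the environment (in an unstressed syllable) is not met → [i].
/u/ (between /n/ and /r/) occurs in an unstressed syllable → [ə] by rule 3.
/r/ (word-final): rule 2 targets it, but not between two vowels → unchanged [r].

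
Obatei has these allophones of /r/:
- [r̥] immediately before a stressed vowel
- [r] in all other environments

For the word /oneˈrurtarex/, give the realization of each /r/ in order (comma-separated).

Occurrence 1 (position 4): immediately before a stressed vowel → [r̥].
Occurrence 2 (position 6): no conditioning environment matches → elsewhere allophone [r].
Occurrence 3 (position 9): no conditioning environment matches → elsewhere allophone [r].

[r̥], [r], [r]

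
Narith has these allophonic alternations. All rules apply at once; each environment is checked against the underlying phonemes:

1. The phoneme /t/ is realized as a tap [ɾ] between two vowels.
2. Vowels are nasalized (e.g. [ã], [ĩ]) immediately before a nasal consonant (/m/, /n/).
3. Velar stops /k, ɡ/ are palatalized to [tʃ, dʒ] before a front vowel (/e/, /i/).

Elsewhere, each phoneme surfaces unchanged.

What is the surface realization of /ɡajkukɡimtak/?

/ɡ/ (word-initial) fails the environment for rule 3, so it stays [ɡ].
/a/ (between /ɡ/ and /j/) is in the target of rule 2 but the environment (before a nasal consonant) is not met → [a].
/j/ (between /a/ and /k/) is unaffected → [j].
/k/ (between /j/ and /u/) fails the environment for rule 3, so it stays [k].
/u/ (between /k/ and /k/) fails the environment for rule 2, so it stays [u].
/k/ — between /u/ and /ɡ/; rule 3 does not apply here → [k].
Rule 3 applies to /ɡ/ (between /k/ and /i/: before a front vowel) → [dʒ].
/i/ — between /ɡ/ and /m/, before a nasal consonant — surfaces as [ĩ] (rule 2).
/m/ — not in any rule's target class → [m].
/t/ (between /m/ and /a/) fails the environment for rule 1, so it stays [t].
/a/ (between /t/ and /k/) is in the target of rule 2 but the environment (before a nasal consonant) is not met → [a].
/k/ (word-final) fails the environment for rule 3, so it stays [k].

[ɡajkukdʒĩmtak]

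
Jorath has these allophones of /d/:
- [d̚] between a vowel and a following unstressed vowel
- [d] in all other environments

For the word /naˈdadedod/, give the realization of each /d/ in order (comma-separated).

Occurrence 1 (position 3): no conditioning environment matches → elsewhere allophone [d].
Occurrence 2 (position 5): between a vowel and a following unstressed vowel → [d̚].
Occurrence 3 (position 7): between a vowel and a following unstressed vowel → [d̚].
Occurrence 4 (position 9): no conditioning environment matches → elsewhere allophone [d].

[d], [d̚], [d̚], [d]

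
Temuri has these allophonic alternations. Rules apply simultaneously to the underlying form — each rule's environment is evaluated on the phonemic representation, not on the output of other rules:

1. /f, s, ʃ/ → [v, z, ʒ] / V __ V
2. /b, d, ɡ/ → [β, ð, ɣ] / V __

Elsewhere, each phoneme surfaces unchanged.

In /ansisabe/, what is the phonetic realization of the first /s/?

/s/ — between /n/ and /i/; rule 1 does not apply here → [s].

[s]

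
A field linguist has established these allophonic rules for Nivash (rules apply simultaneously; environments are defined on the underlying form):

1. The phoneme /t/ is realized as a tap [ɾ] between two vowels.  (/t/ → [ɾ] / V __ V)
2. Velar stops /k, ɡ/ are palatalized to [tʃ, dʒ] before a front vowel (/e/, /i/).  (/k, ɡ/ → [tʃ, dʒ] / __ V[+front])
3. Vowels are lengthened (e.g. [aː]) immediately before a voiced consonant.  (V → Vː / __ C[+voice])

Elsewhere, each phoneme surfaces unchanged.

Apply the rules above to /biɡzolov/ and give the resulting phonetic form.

[biːɡzoːloːv]

/b/ stays [b].
/i/ (between /b/ and /ɡ/) occurs before a voiced consonant → [iː] by rule 3.
/ɡ/ (between /i/ and /z/): rule 2 targets it, but not before a front vowel → unchanged [ɡ].
/z/ (between /ɡ/ and /o/) is unaffected → [z].
Rule 3 applies to /o/ (between /z/ and /l/: before a voiced consonant) → [oː].
/l/ stays [l].
/o/ meets the environment for rule 3 (before a voiced consonant) → [oː].
/v/ — not in any rule's target class → [v].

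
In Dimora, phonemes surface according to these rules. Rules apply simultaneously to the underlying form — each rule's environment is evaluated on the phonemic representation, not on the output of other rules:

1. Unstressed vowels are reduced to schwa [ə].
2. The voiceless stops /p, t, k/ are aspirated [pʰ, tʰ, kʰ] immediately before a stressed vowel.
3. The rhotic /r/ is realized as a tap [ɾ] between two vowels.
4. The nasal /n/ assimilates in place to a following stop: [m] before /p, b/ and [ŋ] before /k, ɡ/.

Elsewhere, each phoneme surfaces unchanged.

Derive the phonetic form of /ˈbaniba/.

/b/ (word-initial) is unaffected → [b].
/a/ (between /b/ and /n/): rule 1 targets it, but not in an unstressed syllable → unchanged [a].
/n/ (between /a/ and /i/) fails the environment for rule 4, so it stays [n].
/i/ (between /n/ and /b/) occurs in an unstressed syllable → [ə] by rule 1.
/b/ — not in any rule's target class → [b].
Rule 1 applies to /a/ (word-final: in an unstressed syllable) → [ə].

[ˈbanəbə]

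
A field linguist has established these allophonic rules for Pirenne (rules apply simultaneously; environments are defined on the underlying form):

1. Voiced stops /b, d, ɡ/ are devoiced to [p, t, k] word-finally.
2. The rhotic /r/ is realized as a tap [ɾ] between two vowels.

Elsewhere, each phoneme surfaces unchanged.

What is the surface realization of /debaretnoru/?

/d/ — word-initial; rule 1 does not apply here → [d].
/b/ (between /e/ and /a/) fails the environment for rule 1, so it stays [b].
/r/ meets the environment for rule 2 (between two vowels) → [ɾ].
Rule 2 applies to /r/ (between /o/ and /u/: between two vowels) → [ɾ].

[debaɾetnoɾu]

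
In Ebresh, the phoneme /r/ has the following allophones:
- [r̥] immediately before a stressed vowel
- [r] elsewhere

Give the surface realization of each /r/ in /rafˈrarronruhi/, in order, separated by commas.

Occurrence 1 (position 1): no conditioning environment matches → elsewhere allophone [r].
Occurrence 2 (position 4): immediately before a stressed vowel → [r̥].
Occurrence 3 (position 6): no conditioning environment matches → elsewhere allophone [r].
Occurrence 4 (position 7): no conditioning environment matches → elsewhere allophone [r].
Occurrence 5 (position 10): no conditioning environment matches → elsewhere allophone [r].

[r], [r̥], [r], [r], [r]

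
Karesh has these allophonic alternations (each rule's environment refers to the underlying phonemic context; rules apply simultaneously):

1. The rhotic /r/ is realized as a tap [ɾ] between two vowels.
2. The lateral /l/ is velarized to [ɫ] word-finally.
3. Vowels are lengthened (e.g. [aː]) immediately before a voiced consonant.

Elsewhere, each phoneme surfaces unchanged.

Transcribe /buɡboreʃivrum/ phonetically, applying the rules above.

/b/ (word-initial): no rule targets it → [b].
/u/ (between /b/ and /ɡ/): before a voiced consonant, so rule 3 applies → [uː].
/ɡ/ (between /u/ and /b/): no rule targets it → [ɡ].
/b/ (between /ɡ/ and /o/): no rule targets it → [b].
/o/ (between /b/ and /r/): before a voiced consonant, so rule 3 applies → [oː].
Rule 1 applies to /r/ (between /o/ and /e/: between two vowels) → [ɾ].
/e/ — between /r/ and /ʃ/; rule 3 does not apply here → [e].
/ʃ/ (between /e/ and /i/) is unaffected → [ʃ].
Rule 3 applies to /i/ (between /ʃ/ and /v/: before a voiced consonant) → [iː].
/v/ stays [v].
/r/ — between /v/ and /u/; rule 1 does not apply here → [r].
/u/ (between /r/ and /m/): before a voiced consonant, so rule 3 applies → [uː].
/m/ stays [m].

[buːɡboːɾeʃiːvruːm]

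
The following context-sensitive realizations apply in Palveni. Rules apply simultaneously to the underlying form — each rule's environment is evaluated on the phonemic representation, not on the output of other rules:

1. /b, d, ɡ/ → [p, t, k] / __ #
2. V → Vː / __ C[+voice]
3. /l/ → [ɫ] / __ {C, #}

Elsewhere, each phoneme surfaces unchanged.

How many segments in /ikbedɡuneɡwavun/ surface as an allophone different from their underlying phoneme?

5

Segments that undergo a rule: /e/ → [eː] (rule 2); /u/ → [uː] (rule 2); /e/ → [eː] (rule 2); /a/ → [aː] (rule 2); /u/ → [uː] (rule 2).
All other segments surface unchanged.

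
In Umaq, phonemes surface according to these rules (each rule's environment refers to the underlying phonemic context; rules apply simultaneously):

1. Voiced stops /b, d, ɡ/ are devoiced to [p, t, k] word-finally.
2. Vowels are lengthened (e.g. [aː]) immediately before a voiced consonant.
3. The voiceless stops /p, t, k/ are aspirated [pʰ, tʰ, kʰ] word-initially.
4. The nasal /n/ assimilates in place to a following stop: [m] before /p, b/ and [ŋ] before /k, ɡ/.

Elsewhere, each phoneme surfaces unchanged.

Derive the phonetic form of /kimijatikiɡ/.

[kʰiːmiːjatikiːk]

/k/ (word-initial) occurs word-initially → [kʰ] by rule 3.
Rule 2 applies to /i/ (between /k/ and /m/: before a voiced consonant) → [iː].
/m/ — not in any rule's target class → [m].
/i/ (between /m/ and /j/): before a voiced consonant, so rule 2 applies → [iː].
/j/ — not in any rule's target class → [j].
/a/ — between /j/ and /t/; rule 2 does not apply here → [a].
/t/ — between /a/ and /i/; rule 3 does not apply here → [t].
/i/ (between /t/ and /k/) fails the environment for rule 2, so it stays [i].
/k/ (between /i/ and /i/): rule 3 targets it, but not word-initially → unchanged [k].
/i/ (between /k/ and /ɡ/): before a voiced consonant, so rule 2 applies → [iː].
Rule 1 applies to /ɡ/ (word-final: word-finally) → [k].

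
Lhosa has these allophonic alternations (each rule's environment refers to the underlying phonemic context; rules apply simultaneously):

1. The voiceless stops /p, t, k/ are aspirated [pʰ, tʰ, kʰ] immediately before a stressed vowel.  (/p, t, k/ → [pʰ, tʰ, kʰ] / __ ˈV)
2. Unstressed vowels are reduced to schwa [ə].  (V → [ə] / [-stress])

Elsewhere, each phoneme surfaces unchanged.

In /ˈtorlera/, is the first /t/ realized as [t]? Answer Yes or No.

/t/ (word-initial): immediately before a stressed vowel, so rule 1 applies → [tʰ].
The actual realization is [tʰ], not [t].

No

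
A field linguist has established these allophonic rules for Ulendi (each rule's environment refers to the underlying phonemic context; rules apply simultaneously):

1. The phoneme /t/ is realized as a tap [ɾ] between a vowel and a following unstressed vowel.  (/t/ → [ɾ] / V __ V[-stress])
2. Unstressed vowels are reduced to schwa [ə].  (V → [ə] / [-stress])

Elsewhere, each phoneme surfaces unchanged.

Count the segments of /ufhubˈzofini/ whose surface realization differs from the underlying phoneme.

Segments that undergo a rule: /u/ → [ə] (rule 2); /u/ → [ə] (rule 2); /i/ → [ə] (rule 2); /i/ → [ə] (rule 2).
All other segments surface unchanged.

4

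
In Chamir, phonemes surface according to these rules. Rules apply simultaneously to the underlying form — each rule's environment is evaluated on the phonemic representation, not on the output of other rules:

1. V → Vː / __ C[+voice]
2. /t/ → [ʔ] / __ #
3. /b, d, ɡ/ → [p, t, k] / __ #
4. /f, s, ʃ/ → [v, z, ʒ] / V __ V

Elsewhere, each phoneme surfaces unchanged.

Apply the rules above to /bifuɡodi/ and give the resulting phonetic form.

[bivuːɡoːdi]

/b/ — word-initial; rule 3 does not apply here → [b].
/i/ (between /b/ and /f/) fails the environment for rule 1, so it stays [i].
/f/ meets the environment for rule 4 (between two vowels) → [v].
/u/ meets the environment for rule 1 (before a voiced consonant) → [uː].
/ɡ/ (between /u/ and /o/) fails the environment for rule 3, so it stays [ɡ].
/o/ — between /ɡ/ and /d/, before a voiced consonant — surfaces as [oː] (rule 1).
/d/ (between /o/ and /i/) is in the target of rule 3 but the environment (word-finally) is not met → [d].
/i/ — word-final; rule 1 does not apply here → [i].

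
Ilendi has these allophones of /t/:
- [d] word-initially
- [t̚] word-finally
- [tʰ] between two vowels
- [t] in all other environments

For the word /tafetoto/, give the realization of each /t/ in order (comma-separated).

[d], [tʰ], [tʰ]

Occurrence 1 (position 1): word-initially → [d].
Occurrence 2 (position 5): between two vowels → [tʰ].
Occurrence 3 (position 7): between two vowels → [tʰ].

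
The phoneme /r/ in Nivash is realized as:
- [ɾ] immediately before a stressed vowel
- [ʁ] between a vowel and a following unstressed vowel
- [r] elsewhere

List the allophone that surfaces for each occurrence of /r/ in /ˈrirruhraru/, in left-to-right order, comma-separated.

[ɾ], [r], [r], [r], [ʁ]

Occurrence 1 (position 1): immediately before a stressed vowel → [ɾ].
Occurrence 2 (position 3): no conditioning environment matches → elsewhere allophone [r].
Occurrence 3 (position 4): no conditioning environment matches → elsewhere allophone [r].
Occurrence 4 (position 7): no conditioning environment matches → elsewhere allophone [r].
Occurrence 5 (position 9): between a vowel and a following unstressed vowel → [ʁ].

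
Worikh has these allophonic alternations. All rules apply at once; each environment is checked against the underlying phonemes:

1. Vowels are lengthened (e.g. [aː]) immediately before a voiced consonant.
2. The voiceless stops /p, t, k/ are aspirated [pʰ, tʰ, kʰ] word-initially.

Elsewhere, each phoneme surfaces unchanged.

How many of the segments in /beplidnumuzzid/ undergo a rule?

4

Segments that undergo a rule: /i/ → [iː] (rule 1); /u/ → [uː] (rule 1); /u/ → [uː] (rule 1); /i/ → [iː] (rule 1).
All other segments surface unchanged.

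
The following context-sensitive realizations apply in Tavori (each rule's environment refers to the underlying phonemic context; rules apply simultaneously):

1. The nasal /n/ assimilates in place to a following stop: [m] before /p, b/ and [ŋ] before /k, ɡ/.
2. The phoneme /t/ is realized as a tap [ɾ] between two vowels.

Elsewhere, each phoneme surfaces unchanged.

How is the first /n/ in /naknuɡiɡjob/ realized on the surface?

[n]

/n/ (word-initial) is in the target of rule 1 but the environment (before a labial or velar stop) is not met → [n].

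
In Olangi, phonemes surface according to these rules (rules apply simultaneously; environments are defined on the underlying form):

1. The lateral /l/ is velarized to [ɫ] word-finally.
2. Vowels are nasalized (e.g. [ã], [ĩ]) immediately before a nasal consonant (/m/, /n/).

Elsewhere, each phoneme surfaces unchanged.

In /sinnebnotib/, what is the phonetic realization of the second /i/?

/i/ (between /t/ and /b/): rule 2 targets it, but not before a nasal consonant → unchanged [i].

[i]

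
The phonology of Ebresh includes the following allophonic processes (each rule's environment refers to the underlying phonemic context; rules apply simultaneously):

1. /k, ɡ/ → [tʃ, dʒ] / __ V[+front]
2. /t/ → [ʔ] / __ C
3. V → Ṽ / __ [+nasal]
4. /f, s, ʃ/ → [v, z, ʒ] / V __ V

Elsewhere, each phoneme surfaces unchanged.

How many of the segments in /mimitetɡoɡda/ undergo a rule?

2

Segments that undergo a rule: /i/ → [ĩ] (rule 3); /t/ → [ʔ] (rule 2).
All other segments surface unchanged.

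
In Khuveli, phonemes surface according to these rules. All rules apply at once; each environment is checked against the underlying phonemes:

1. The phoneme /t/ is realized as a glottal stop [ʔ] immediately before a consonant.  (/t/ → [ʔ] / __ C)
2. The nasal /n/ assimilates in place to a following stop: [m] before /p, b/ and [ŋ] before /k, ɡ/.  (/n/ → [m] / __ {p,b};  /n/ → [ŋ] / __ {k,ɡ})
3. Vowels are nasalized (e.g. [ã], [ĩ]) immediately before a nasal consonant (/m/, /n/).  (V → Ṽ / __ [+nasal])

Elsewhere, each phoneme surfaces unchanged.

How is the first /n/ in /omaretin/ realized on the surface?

/n/ — word-final; rule 2 does not apply here → [n].

[n]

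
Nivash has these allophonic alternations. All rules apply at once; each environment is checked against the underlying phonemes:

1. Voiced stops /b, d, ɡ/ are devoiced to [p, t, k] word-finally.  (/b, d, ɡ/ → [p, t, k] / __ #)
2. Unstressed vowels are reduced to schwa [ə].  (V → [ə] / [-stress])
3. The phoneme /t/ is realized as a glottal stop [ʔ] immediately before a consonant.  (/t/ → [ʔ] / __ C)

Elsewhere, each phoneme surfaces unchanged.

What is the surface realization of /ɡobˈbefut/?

[ɡəbˈbefət]

/ɡ/ — word-initial; rule 1 does not apply here → [ɡ].
/o/ meets the environment for rule 2 (in an unstressed syllable) → [ə].
/b/ (between /o/ and /b/) is in the target of rule 1 but the environment (word-finally) is not met → [b].
/b/ (between /b/ and /e/) fails the environment for rule 1, so it stays [b].
/e/ (between /b/ and /f/): rule 2 targets it, but not in an unstressed syllable → unchanged [e].
Rule 2 applies to /u/ (between /f/ and /t/: in an unstressed syllable) → [ə].
/t/ (word-final) is in the target of rule 3 but the environment (immediately before a consonant) is not met → [t].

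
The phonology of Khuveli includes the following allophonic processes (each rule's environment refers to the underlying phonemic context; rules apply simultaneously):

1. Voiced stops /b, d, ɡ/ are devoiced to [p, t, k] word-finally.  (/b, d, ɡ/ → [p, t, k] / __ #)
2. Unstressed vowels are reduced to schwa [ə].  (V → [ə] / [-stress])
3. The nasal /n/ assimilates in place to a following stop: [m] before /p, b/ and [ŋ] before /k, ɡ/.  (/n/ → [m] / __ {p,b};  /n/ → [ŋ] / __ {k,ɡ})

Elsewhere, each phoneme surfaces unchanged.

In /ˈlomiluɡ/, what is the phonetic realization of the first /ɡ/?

/ɡ/ meets the environment for rule 1 (word-finally) → [k].

[k]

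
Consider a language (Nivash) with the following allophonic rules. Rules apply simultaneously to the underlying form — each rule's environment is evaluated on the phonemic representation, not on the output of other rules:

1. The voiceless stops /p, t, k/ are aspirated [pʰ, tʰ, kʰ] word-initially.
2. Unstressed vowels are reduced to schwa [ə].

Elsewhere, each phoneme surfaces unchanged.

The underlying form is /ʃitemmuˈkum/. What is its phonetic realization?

[ʃətəmməˈkum]

/ʃ/ stays [ʃ].
/i/ (between /ʃ/ and /t/): in an unstressed syllable, so rule 2 applies → [ə].
/t/ — between /i/ and /e/; rule 1 does not apply here → [t].
Rule 2 applies to /e/ (between /t/ and /m/: in an unstressed syllable) → [ə].
/m/ — not in any rule's target class → [m].
/m/ — not in any rule's target class → [m].
/u/ — between /m/ and /k/, in an unstressed syllable — surfaces as [ə] (rule 2).
/k/ — between /u/ and /u/; rule 1 does not apply here → [k].
/u/ (between /k/ and /m/) fails the environment for rule 2, so it stays [u].
/m/ (word-final): no rule targets it → [m].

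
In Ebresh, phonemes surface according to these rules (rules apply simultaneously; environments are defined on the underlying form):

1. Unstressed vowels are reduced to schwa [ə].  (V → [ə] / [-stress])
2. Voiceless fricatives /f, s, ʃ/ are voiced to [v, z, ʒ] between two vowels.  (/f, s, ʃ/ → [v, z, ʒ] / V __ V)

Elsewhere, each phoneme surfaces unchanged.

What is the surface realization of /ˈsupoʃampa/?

/s/ (word-initial) fails the environment for rule 2, so it stays [s].
/u/ (between /s/ and /p/): rule 1 targets it, but not in an unstressed syllable → unchanged [u].
/p/ — not in any rule's target class → [p].
Rule 1 applies to /o/ (between /p/ and /ʃ/: in an unstressed syllable) → [ə].
/ʃ/ meets the environment for rule 2 (between two vowels) → [ʒ].
Rule 1 applies to /a/ (between /ʃ/ and /m/: in an unstressed syllable) → [ə].
/m/ — not in any rule's target class → [m].
/p/ — not in any rule's target class → [p].
/a/ (word-final) occurs in an unstressed syllable → [ə] by rule 1.

[ˈsupəʒəmpə]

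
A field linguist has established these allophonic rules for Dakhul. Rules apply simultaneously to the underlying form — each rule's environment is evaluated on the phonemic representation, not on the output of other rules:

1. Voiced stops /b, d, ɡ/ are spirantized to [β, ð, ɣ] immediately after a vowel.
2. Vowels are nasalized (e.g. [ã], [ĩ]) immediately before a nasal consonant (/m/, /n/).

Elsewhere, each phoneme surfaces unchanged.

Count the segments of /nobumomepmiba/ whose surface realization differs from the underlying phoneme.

4

Segments that undergo a rule: /b/ → [β] (rule 1); /u/ → [ũ] (rule 2); /o/ → [õ] (rule 2); /b/ → [β] (rule 1).
All other segments surface unchanged.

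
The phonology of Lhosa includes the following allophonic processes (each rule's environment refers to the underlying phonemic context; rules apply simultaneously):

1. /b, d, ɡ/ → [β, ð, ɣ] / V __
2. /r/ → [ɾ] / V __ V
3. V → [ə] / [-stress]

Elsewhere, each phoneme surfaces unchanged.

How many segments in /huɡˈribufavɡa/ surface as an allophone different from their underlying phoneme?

6

Segments that undergo a rule: /u/ → [ə] (rule 3); /ɡ/ → [ɣ] (rule 1); /b/ → [β] (rule 1); /u/ → [ə] (rule 3); /a/ → [ə] (rule 3); /a/ → [ə] (rule 3).
All other segments surface unchanged.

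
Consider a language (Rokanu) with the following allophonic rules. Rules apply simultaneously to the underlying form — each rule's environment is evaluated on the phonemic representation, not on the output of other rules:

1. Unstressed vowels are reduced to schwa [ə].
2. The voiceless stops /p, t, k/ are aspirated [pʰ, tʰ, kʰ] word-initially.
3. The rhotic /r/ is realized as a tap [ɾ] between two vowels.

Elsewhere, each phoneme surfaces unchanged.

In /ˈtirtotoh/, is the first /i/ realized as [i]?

/i/ (between /t/ and /r/) is in the target of rule 1 but the environment (in an unstressed syllable) is not met → [i].
The actual realization is [i], which matches [i].

Yes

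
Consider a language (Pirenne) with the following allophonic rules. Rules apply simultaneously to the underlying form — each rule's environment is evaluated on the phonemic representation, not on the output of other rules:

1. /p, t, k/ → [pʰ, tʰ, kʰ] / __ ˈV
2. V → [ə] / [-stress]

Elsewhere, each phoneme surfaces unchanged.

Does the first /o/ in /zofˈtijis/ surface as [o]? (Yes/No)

/o/ (between /z/ and /f/): in an unstressed syllable, so rule 2 applies → [ə].
The actual realization is [ə], not [o].

No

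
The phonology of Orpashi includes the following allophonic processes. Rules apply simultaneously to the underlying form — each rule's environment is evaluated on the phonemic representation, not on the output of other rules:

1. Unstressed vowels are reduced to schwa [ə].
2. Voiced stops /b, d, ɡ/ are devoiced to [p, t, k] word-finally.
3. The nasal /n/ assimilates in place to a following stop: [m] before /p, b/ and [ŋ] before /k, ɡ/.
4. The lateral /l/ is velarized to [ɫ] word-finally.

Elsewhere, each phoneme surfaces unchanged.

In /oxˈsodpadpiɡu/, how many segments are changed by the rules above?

4

Segments that undergo a rule: /o/ → [ə] (rule 1); /a/ → [ə] (rule 1); /i/ → [ə] (rule 1); /u/ → [ə] (rule 1).
All other segments surface unchanged.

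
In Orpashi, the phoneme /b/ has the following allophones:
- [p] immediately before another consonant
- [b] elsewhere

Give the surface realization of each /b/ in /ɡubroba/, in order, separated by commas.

[p], [b]

Occurrence 1 (position 3): immediately before another consonant → [p].
Occurrence 2 (position 6): no conditioning environment matches → elsewhere allophone [b].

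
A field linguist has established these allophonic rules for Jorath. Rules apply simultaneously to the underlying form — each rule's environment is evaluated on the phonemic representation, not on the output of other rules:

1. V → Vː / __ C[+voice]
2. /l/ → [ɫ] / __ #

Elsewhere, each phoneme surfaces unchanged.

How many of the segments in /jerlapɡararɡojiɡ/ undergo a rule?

Segments that undergo a rule: /e/ → [eː] (rule 1); /a/ → [aː] (rule 1); /a/ → [aː] (rule 1); /o/ → [oː] (rule 1); /i/ → [iː] (rule 1).
All other segments surface unchanged.

5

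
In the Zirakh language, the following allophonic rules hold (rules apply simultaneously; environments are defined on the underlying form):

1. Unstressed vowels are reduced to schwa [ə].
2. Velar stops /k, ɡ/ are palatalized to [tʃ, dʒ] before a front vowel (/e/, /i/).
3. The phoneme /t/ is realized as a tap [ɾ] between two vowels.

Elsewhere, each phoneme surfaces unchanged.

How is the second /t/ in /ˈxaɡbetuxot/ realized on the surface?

[t]

/t/ (word-final) is in the target of rule 3 but the environment (between two vowels) is not met → [t].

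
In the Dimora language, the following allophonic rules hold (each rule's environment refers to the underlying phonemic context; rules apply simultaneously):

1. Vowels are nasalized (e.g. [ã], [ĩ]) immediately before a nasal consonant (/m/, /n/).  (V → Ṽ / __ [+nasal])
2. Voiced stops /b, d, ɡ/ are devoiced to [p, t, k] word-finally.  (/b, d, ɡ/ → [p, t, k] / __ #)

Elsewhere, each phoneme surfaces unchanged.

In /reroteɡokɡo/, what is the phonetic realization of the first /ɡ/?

[ɡ]

/ɡ/ — between /e/ and /o/; rule 2 does not apply here → [ɡ].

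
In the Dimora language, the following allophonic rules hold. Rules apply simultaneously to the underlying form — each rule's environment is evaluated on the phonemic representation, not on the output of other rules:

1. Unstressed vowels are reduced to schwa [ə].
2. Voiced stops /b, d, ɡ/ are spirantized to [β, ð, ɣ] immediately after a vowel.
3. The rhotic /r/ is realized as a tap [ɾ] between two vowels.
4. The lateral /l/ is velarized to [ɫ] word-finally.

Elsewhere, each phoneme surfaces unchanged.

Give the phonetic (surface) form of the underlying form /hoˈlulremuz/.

/h/ stays [h].
/o/ (between /h/ and /l/) occurs in an unstressed syllable → [ə] by rule 1.
/l/ (between /o/ and /u/) fails the environment for rule 4, so it stays [l].
/u/ (between /l/ and /l/) is in the target of rule 1 but the environment (in an unstressed syllable) is not met → [u].
/l/ (between /u/ and /r/) is in the target of rule 4 but the environment (word-finally) is not met → [l].
/r/ — between /l/ and /e/; rule 3 does not apply here → [r].
/e/ (between /r/ and /m/) occurs in an unstressed syllable → [ə] by rule 1.
/m/ (between /e/ and /u/): no rule targets it → [m].
Rule 1 applies to /u/ (between /m/ and /z/: in an unstressed syllable) → [ə].
/z/ (word-final) is unaffected → [z].

[həˈlulrəməz]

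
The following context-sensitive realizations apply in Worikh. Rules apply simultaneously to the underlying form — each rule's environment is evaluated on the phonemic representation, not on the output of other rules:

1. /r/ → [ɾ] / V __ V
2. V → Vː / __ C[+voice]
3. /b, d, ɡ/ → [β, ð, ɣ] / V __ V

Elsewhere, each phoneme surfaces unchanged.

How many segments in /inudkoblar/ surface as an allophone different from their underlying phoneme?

Segments that undergo a rule: /i/ → [iː] (rule 2); /u/ → [uː] (rule 2); /o/ → [oː] (rule 2); /a/ → [aː] (rule 2).
All other segments surface unchanged.

4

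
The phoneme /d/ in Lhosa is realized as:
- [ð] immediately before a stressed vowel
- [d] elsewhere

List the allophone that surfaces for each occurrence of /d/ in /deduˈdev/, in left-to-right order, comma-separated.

Occurrence 1 (position 1): no conditioning environment matches → elsewhere allophone [d].
Occurrence 2 (position 3): no conditioning environment matches → elsewhere allophone [d].
Occurrence 3 (position 5): immediately before a stressed vowel → [ð].

[d], [d], [ð]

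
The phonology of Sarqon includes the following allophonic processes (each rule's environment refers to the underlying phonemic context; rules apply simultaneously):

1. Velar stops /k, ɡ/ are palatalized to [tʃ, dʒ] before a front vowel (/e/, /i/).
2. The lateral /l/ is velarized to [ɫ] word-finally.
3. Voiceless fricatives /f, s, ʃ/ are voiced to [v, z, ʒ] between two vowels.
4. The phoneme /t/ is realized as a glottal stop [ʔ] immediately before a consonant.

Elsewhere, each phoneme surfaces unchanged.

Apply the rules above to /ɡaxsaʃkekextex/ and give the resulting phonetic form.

/ɡ/ (word-initial): rule 1 targets it, but not before a front vowel → unchanged [ɡ].
/a/ stays [a].
/x/ (between /a/ and /s/): no rule targets it → [x].
/s/ — between /x/ and /a/; rule 3 does not apply here → [s].
/a/ (between /s/ and /ʃ/) is unaffected → [a].
/ʃ/ (between /a/ and /k/) fails the environment for rule 3, so it stays [ʃ].
Rule 1 applies to /k/ (between /ʃ/ and /e/: before a front vowel) → [tʃ].
/e/ stays [e].
Rule 1 applies to /k/ (between /e/ and /e/: before a front vowel) → [tʃ].
/e/ stays [e].
/x/ (between /e/ and /t/) is unaffected → [x].
/t/ (between /x/ and /e/): rule 4 targets it, but not immediately before a consonant → unchanged [t].
/e/ (between /t/ and /x/) is unaffected → [e].
/x/ (word-final): no rule targets it → [x].

[ɡaxsaʃtʃetʃextex]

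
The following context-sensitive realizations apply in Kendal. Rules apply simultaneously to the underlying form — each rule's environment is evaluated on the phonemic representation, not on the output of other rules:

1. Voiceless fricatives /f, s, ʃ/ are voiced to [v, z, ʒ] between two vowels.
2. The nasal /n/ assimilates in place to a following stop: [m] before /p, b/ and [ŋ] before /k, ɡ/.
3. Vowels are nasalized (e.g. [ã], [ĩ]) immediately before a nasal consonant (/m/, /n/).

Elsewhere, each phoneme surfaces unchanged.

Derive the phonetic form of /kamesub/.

[kãmezub]

/a/ — between /k/ and /m/, before a nasal consonant — surfaces as [ã] (rule 3).
/e/ (between /m/ and /s/) is in the target of rule 3 but the environment (before a nasal consonant) is not met → [e].
/s/ (between /e/ and /u/) occurs between two vowels → [z] by rule 1.
/u/ (between /s/ and /b/) fails the environment for rule 3, so it stays [u].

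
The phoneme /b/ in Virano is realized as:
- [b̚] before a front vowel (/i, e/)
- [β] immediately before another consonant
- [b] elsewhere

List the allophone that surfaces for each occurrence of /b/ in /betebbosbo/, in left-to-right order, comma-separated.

Occurrence 1 (position 1): before a front vowel (/i, e/) → [b̚].
Occurrence 2 (position 5): immediately before another consonant → [β].
Occurrence 3 (position 6): no conditioning environment matches → elsewhere allophone [b].
Occurrence 4 (position 9): no conditioning environment matches → elsewhere allophone [b].

[b̚], [β], [b], [b]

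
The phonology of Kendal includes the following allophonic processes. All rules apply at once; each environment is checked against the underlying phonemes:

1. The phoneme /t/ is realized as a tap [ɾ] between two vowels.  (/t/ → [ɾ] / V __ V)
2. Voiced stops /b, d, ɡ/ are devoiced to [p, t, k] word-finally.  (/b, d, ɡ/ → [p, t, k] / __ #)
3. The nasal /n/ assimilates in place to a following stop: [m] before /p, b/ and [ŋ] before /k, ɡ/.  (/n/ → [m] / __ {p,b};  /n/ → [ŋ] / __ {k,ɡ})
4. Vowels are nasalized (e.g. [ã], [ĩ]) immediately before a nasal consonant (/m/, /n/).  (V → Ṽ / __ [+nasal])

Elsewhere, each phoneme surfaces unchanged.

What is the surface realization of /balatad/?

/b/ (word-initial) fails the environment for rule 2, so it stays [b].
/a/ (between /b/ and /l/) fails the environment for rule 4, so it stays [a].
/l/ (between /a/ and /a/): no rule targets it → [l].
/a/ (between /l/ and /t/) fails the environment for rule 4, so it stays [a].
/t/ (between /a/ and /a/): between two vowels, so rule 1 applies → [ɾ].
/a/ (between /t/ and /d/): rule 4 targets it, but not before a nasal consonant → unchanged [a].
/d/ (word-final) occurs word-finally → [t] by rule 2.

[balaɾat]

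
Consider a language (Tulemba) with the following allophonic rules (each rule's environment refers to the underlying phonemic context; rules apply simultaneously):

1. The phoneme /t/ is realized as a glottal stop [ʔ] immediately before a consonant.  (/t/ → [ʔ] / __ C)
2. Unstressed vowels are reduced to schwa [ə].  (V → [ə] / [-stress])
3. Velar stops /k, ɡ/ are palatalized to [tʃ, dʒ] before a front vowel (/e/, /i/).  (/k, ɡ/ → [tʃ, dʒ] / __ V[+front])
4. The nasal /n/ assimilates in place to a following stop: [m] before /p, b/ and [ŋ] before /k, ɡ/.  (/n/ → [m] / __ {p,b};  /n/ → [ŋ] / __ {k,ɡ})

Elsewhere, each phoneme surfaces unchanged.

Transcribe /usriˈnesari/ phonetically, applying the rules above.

[əsrəˈnesərə]

/u/ — word-initial, in an unstressed syllable — surfaces as [ə] (rule 2).
Rule 2 applies to /i/ (between /r/ and /n/: in an unstressed syllable) → [ə].
/n/ (between /i/ and /e/) is in the target of rule 4 but the environment (before a labial or velar stop) is not met → [n].
/e/ (between /n/ and /s/) fails the environment for rule 2, so it stays [e].
/a/ — between /s/ and /r/, in an unstressed syllable — surfaces as [ə] (rule 2).
/i/ — word-final, in an unstressed syllable — surfaces as [ə] (rule 2).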